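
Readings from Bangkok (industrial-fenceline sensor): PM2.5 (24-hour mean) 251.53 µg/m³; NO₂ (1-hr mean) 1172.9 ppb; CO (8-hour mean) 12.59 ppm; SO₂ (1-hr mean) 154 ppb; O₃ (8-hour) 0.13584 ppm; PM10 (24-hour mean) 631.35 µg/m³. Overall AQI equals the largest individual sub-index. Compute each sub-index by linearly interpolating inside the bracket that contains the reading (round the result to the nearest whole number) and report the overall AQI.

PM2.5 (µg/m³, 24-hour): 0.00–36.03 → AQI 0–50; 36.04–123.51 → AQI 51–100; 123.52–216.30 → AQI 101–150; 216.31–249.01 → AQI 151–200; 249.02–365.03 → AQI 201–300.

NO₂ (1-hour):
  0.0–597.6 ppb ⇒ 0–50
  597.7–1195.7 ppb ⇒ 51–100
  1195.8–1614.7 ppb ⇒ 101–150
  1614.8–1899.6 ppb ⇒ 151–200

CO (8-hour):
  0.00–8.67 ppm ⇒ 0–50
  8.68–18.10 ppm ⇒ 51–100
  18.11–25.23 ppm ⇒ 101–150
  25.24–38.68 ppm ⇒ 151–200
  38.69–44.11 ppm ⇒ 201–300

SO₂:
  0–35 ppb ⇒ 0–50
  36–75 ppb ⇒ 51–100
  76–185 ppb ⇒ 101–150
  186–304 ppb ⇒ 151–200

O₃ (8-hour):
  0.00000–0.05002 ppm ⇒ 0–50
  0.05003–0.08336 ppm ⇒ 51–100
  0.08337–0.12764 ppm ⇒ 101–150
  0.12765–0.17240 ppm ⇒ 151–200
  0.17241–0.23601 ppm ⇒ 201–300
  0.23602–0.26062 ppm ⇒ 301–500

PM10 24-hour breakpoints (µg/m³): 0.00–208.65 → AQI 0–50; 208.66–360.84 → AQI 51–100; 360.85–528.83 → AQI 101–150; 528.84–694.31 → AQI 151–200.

PM2.5: 251.53 ∈ [249.02, 365.03] ↔ index [201, 300].
201 + (251.53−249.02)·(300−201)/(365.03−249.02) = 201 + 2.51·99/116.01 ≈ 203.14, so AQI = 203.
NO₂: 1172.9 lies in 597.7–1195.7, so I_lo=51, I_hi=100, C_lo=597.7, C_hi=1195.7.
(100−51)/(1195.7−597.7) × (1172.9−597.7) + 51 = 49/598.0 × 575.2 + 51 ≈ 98.13 → 98.
CO 12.59: bracket 8.68–18.10 → index 51–100; slope 49/9.42, offset 3.91.
AQI = 51 + 49/9.42·3.91 ≈ 71.34 ⇒ 71.
SO₂: row 76–185 (AQI 101–150). (150−101)·(154−76)/(185−76) + 101 = 49·78/109 + 101 ≈ 136.06 → 136.
O₃: 0.13584 lies in 0.12765–0.17240, so I_lo=151, I_hi=200, C_lo=0.12765, C_hi=0.17240.
(200−151)/(0.17240−0.12765) × (0.13584−0.12765) + 151 = 49/0.04475 × 0.00819 + 151 ≈ 159.97 → 160.
PM10: 631.35 lies in 528.84–694.31, so I_lo=151, I_hi=200, C_lo=528.84, C_hi=694.31.
(200−151)/(694.31−528.84) × (631.35−528.84) + 151 = 49/165.47 × 102.51 + 151 ≈ 181.36 → 181.
Sub-indices: PM2.5→203, NO₂→98, CO→71, SO₂→136, O₃→160, PM10→181. Overall AQI = max = 203; dominant pollutant is PM2.5.
AQI 203: Very Unhealthy.

203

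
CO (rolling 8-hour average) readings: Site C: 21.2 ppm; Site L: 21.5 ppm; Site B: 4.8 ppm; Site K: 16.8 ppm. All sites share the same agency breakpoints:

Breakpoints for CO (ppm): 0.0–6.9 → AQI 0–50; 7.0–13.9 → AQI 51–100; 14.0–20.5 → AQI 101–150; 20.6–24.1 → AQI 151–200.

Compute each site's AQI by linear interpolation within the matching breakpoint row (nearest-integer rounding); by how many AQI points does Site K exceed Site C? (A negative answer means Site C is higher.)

Site C: row 20.6–24.1 (AQI 151–200). (200−151)·(21.2−20.6)/(24.1−20.6) + 151 = 49·0.6/3.5 + 151 ≈ 159.40 → 159.
Site L: 21.5 ∈ [20.6, 24.1] ↔ index [151, 200].
151 + (21.5−20.6)·(200−151)/(24.1−20.6) = 151 + 0.9·49/3.5 ≈ 163.60, so AQI = 164.
Site B 4.8: bracket 0.0–6.9 → index 0–50; slope 50/6.9, offset 4.8.
AQI = 0 + 50/6.9·4.8 ≈ 34.78 ⇒ 35.
Site K: 16.8 lies in 14.0–20.5, so I_lo=101, I_hi=150, C_lo=14.0, C_hi=20.5.
(150−101)/(20.5−14.0) × (16.8−14.0) + 101 = 49/6.5 × 2.8 + 101 ≈ 122.11 → 122.
AQIs: Site C=159, Site L=164, Site B=35, Site K=122. Site K (122) − Site C (159) = -37.

-37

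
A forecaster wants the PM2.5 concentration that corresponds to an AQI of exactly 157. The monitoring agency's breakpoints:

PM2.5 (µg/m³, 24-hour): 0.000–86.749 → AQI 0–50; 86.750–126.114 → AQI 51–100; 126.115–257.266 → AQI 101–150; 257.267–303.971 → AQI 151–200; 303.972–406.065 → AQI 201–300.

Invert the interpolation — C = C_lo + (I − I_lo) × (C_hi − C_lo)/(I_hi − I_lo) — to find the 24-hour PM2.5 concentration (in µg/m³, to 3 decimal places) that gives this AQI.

AQI 157 lies in the 151–200 band, which corresponds to 257.267–303.971 µg/m³.
C = 257.267 + (157−151)×(303.971−257.267)/(200−151) = 257.267 + 6×46.704/49 ≈ 262.98586 µg/m³ → 262.986 µg/m³ to 3 dp.

262.986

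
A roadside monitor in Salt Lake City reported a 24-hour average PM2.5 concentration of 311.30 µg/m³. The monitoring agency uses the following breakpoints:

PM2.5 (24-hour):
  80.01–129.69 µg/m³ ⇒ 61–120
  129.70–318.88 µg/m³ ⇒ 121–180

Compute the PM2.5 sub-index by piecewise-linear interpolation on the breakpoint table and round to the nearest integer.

178

PM2.5: 311.30 ∈ [129.70, 318.88] ↔ index [121, 180].
121 + (311.30−129.70)·(180−121)/(318.88−129.70) = 121 + 181.60·59/189.18 ≈ 177.64, so AQI = 178.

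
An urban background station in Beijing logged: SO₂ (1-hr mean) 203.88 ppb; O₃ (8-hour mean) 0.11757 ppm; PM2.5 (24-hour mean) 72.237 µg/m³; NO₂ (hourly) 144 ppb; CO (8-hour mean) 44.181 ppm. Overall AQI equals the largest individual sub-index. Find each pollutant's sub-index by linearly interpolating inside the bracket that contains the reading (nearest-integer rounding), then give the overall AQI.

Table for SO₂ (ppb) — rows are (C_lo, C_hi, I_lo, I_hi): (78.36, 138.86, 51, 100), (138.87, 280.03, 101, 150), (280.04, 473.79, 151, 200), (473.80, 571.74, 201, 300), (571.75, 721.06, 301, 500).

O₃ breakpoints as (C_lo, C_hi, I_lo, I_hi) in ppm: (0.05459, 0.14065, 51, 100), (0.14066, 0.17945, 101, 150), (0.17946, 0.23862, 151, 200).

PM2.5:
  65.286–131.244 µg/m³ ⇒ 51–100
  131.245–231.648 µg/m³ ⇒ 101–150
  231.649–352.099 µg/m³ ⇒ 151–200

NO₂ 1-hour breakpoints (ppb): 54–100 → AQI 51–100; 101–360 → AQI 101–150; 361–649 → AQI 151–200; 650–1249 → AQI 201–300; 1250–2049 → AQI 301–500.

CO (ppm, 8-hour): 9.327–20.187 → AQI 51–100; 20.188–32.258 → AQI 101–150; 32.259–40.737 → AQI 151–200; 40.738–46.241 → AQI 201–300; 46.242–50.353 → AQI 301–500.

263

SO₂: 203.88 ∈ [138.87, 280.03] ↔ index [101, 150].
101 + (203.88−138.87)·(150−101)/(280.03−138.87) = 101 + 65.01·49/141.16 ≈ 123.57, so AQI = 124.
O₃: 0.11757 lies in 0.05459–0.14065, so I_lo=51, I_hi=100, C_lo=0.05459, C_hi=0.14065.
(100−51)/(0.14065−0.05459) × (0.11757−0.05459) + 51 = 49/0.08606 × 0.06298 + 51 ≈ 86.86 → 87.
PM2.5 72.237: bracket 65.286–131.244 → index 51–100; slope 49/65.958, offset 6.951.
AQI = 51 + 49/65.958·6.951 ≈ 56.16 ⇒ 56.
NO₂: row 101–360 (AQI 101–150). (150−101)·(144−101)/(360−101) + 101 = 49·43/259 + 101 ≈ 109.14 → 109.
CO: 44.181 lies in 40.738–46.241, so I_lo=201, I_hi=300, C_lo=40.738, C_hi=46.241.
(300−201)/(46.241−40.738) × (44.181−40.738) + 201 = 99/5.503 × 3.443 + 201 ≈ 262.94 → 263.
Sub-indices: SO₂→124, O₃→87, PM2.5→56, NO₂→109, CO→263. Overall AQI = max = 263; dominant pollutant is CO.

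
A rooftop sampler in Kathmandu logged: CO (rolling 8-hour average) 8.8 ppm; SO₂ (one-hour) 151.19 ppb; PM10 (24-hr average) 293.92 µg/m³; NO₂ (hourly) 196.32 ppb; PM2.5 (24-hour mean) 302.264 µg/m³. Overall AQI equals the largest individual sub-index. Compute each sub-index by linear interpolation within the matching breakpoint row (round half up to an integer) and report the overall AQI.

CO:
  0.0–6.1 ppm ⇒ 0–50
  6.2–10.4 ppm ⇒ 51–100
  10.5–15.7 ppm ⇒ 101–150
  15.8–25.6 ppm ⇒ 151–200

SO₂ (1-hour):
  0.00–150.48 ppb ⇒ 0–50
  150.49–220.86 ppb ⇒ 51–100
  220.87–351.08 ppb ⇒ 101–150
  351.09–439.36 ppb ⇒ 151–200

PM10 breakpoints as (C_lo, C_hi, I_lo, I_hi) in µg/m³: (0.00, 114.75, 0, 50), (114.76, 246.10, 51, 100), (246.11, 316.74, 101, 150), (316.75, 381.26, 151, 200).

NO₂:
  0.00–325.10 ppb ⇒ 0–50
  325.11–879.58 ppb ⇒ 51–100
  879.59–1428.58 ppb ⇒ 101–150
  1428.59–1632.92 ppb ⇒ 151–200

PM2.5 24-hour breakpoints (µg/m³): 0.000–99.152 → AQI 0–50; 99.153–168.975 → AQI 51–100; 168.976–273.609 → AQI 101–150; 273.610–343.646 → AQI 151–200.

CO: 8.8 ∈ [6.2, 10.4] ↔ index [51, 100].
51 + (8.8−6.2)·(100−51)/(10.4−6.2) = 51 + 2.6·49/4.2 ≈ 81.33, so AQI = 81.
SO₂: 151.19 ∈ [150.49, 220.86] ↔ index [51, 100].
51 + (151.19−150.49)·(100−51)/(220.86−150.49) = 51 + 0.70·49/70.37 ≈ 51.49, so AQI = 51.
PM10: row 246.11–316.74 (AQI 101–150). (150−101)·(293.92−246.11)/(316.74−246.11) + 101 = 49·47.81/70.63 + 101 ≈ 134.17 → 134.
NO₂: row 0.00–325.10 (AQI 0–50). (50−0)·(196.32−0.00)/(325.10−0.00) + 0 = 50·196.32/325.10 + 0 ≈ 30.19 → 30.
PM2.5 302.264: bracket 273.610–343.646 → index 151–200; slope 49/70.036, offset 28.654.
AQI = 151 + 49/70.036·28.654 ≈ 171.05 ⇒ 171.
Sub-indices: CO→81, SO₂→51, PM10→134, NO₂→30, PM2.5→171. Overall AQI = max = 171; dominant pollutant is PM2.5.

171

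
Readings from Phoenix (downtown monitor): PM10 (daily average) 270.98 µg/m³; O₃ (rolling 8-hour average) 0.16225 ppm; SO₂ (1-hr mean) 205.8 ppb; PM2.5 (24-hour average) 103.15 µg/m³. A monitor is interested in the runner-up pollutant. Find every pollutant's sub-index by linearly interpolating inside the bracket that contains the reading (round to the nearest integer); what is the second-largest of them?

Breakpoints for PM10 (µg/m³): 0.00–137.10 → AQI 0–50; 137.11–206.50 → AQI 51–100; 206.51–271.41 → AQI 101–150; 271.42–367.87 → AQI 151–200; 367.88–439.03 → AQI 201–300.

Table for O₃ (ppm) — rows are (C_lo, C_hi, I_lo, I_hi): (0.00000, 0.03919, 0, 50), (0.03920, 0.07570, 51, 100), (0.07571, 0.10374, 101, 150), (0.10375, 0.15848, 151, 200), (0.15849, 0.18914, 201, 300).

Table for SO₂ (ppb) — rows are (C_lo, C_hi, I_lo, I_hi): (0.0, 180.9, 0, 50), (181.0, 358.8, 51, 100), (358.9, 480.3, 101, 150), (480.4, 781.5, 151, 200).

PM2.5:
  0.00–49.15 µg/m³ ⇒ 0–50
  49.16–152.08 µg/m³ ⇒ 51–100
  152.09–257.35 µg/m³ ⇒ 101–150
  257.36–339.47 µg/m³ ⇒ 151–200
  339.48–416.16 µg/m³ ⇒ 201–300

PM10: 270.98 lies in 206.51–271.41, so I_lo=101, I_hi=150, C_lo=206.51, C_hi=271.41.
(150−101)/(271.41−206.51) × (270.98−206.51) + 101 = 49/64.90 × 64.47 + 101 ≈ 149.68 → 150.
O₃: 0.16225 ∈ [0.15849, 0.18914] ↔ index [201, 300].
201 + (0.16225−0.15849)·(300−201)/(0.18914−0.15849) = 201 + 0.00376·99/0.03065 ≈ 213.14, so AQI = 213.
SO₂: 205.8 lies in 181.0–358.8, so I_lo=51, I_hi=100, C_lo=181.0, C_hi=358.8.
(100−51)/(358.8−181.0) × (205.8−181.0) + 51 = 49/177.8 × 24.8 + 51 ≈ 57.83 → 58.
PM2.5: 103.15 lies in 49.16–152.08, so I_lo=51, I_hi=100, C_lo=49.16, C_hi=152.08.
(100−51)/(152.08−49.16) × (103.15−49.16) + 51 = 49/102.92 × 53.99 + 51 ≈ 76.70 → 77.
Sub-indices: PM10→150, O₃→213, SO₂→58, PM2.5→77. Ranked high→low: 213, 150, 77, 58. Second-highest sub-index = 150.

150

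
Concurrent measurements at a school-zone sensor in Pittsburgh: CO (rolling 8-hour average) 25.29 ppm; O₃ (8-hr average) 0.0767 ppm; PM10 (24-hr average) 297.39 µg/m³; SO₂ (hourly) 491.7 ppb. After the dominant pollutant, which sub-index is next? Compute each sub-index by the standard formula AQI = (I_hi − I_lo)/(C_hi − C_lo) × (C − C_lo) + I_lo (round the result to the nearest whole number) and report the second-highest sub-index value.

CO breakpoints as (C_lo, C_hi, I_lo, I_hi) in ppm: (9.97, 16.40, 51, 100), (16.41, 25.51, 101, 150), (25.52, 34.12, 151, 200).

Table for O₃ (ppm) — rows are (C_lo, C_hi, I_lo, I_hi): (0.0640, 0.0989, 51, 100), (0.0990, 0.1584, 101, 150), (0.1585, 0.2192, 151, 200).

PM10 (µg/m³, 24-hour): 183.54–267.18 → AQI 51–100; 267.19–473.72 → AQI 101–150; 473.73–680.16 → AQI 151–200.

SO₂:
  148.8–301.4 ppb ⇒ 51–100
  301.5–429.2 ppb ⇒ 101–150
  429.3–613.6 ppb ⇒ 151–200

149

CO 25.29: bracket 16.41–25.51 → index 101–150; slope 49/9.10, offset 8.88.
AQI = 101 + 49/9.10·8.88 ≈ 148.82 ⇒ 149.
O₃: row 0.0640–0.0989 (AQI 51–100). (100−51)·(0.0767−0.0640)/(0.0989−0.0640) + 51 = 49·0.0127/0.0349 + 51 ≈ 68.83 → 69.
PM10 297.39: bracket 267.19–473.72 → index 101–150; slope 49/206.53, offset 30.20.
AQI = 101 + 49/206.53·30.20 ≈ 108.17 ⇒ 108.
SO₂: 491.7 lies in 429.3–613.6, so I_lo=151, I_hi=200, C_lo=429.3, C_hi=613.6.
(200−151)/(613.6−429.3) × (491.7−429.3) + 151 = 49/184.3 × 62.4 + 151 ≈ 167.59 → 168.
Sub-indices: CO→149, O₃→69, PM10→108, SO₂→168. Ranked high→low: 168, 149, 108, 69. Second-highest sub-index = 149.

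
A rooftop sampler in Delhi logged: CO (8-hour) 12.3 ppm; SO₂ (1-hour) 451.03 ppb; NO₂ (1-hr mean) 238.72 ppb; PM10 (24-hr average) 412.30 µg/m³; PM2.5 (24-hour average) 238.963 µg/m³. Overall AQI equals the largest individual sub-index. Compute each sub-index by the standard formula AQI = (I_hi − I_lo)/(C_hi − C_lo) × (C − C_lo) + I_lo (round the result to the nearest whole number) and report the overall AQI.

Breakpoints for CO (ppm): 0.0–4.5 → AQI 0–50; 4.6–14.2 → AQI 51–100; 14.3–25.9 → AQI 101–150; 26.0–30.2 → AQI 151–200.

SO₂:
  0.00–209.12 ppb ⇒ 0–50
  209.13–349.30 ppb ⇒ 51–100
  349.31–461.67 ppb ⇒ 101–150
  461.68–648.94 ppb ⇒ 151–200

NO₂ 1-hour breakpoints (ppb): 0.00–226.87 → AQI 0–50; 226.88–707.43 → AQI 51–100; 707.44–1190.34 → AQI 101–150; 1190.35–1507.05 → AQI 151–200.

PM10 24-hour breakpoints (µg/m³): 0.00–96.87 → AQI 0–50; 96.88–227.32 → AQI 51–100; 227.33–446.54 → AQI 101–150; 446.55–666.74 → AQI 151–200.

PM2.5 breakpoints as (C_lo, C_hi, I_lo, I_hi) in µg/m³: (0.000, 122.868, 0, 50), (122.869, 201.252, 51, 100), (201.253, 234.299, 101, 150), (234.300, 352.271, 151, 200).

CO: 12.3 lies in 4.6–14.2, so I_lo=51, I_hi=100, C_lo=4.6, C_hi=14.2.
(100−51)/(14.2−4.6) × (12.3−4.6) + 51 = 49/9.6 × 7.7 + 51 ≈ 90.30 → 90.
SO₂: 451.03 ∈ [349.31, 461.67] ↔ index [101, 150].
101 + (451.03−349.31)·(150−101)/(461.67−349.31) = 101 + 101.72·49/112.36 ≈ 145.36, so AQI = 145.
NO₂: 238.72 lies in 226.88–707.43, so I_lo=51, I_hi=100, C_lo=226.88, C_hi=707.43.
(100−51)/(707.43−226.88) × (238.72−226.88) + 51 = 49/480.55 × 11.84 + 51 ≈ 52.21 → 52.
PM10: row 227.33–446.54 (AQI 101–150). (150−101)·(412.30−227.33)/(446.54−227.33) + 101 = 49·184.97/219.21 + 101 ≈ 142.35 → 142.
PM2.5 238.963: bracket 234.300–352.271 → index 151–200; slope 49/117.971, offset 4.663.
AQI = 151 + 49/117.971·4.663 ≈ 152.94 ⇒ 153.
Sub-indices: CO→90, SO₂→145, NO₂→52, PM10→142, PM2.5→153. Overall AQI = max = 153; dominant pollutant is PM2.5.

153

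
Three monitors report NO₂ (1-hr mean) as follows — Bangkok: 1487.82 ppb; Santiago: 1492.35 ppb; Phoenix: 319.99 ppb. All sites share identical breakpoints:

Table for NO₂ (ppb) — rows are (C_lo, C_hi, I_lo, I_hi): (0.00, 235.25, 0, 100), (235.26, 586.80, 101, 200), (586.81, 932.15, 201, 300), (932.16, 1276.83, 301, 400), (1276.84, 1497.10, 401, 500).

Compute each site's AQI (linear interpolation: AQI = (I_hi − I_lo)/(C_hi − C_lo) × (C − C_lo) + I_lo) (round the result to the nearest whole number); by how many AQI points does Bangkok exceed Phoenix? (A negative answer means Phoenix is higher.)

371

Bangkok 1487.82: bracket 1276.84–1497.10 → index 401–500; slope 99/220.26, offset 210.98.
AQI = 401 + 99/220.26·210.98 ≈ 495.83 ⇒ 496.
Santiago: 1492.35 lies in 1276.84–1497.10, so I_lo=401, I_hi=500, C_lo=1276.84, C_hi=1497.10.
(500−401)/(1497.10−1276.84) × (1492.35−1276.84) + 401 = 99/220.26 × 215.51 + 401 ≈ 497.87 → 498.
Phoenix: 319.99 lies in 235.26–586.80, so I_lo=101, I_hi=200, C_lo=235.26, C_hi=586.80.
(200−101)/(586.80−235.26) × (319.99−235.26) + 101 = 99/351.54 × 84.73 + 101 ≈ 124.86 → 125.
AQIs: Bangkok=496, Santiago=498, Phoenix=125. Bangkok (496) − Phoenix (125) = 371.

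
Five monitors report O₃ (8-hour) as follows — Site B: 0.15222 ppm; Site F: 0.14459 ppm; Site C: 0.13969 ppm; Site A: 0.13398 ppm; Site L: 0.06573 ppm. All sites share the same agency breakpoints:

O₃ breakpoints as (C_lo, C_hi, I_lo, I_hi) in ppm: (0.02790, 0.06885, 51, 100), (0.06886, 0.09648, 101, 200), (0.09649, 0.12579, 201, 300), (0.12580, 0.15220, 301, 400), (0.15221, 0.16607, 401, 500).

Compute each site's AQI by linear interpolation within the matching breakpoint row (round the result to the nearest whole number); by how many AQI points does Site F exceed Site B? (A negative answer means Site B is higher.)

Site B: row 0.15221–0.16607 (AQI 401–500). (500−401)·(0.15222−0.15221)/(0.16607−0.15221) + 401 = 99·0.00001/0.01386 + 401 ≈ 401.07 → 401.
Site F: 0.14459 ∈ [0.12580, 0.15220] ↔ index [301, 400].
301 + (0.14459−0.12580)·(400−301)/(0.15220−0.12580) = 301 + 0.01879·99/0.02640 ≈ 371.46, so AQI = 371.
Site C: 0.13969 ∈ [0.12580, 0.15220] ↔ index [301, 400].
301 + (0.13969−0.12580)·(400−301)/(0.15220−0.12580) = 301 + 0.01389·99/0.02640 ≈ 353.09, so AQI = 353.
Site A: 0.13398 lies in 0.12580–0.15220, so I_lo=301, I_hi=400, C_lo=0.12580, C_hi=0.15220.
(400−301)/(0.15220−0.12580) × (0.13398−0.12580) + 301 = 99/0.02640 × 0.00818 + 301 ≈ 331.68 → 332.
Site L: 0.06573 lies in 0.02790–0.06885, so I_lo=51, I_hi=100, C_lo=0.02790, C_hi=0.06885.
(100−51)/(0.06885−0.02790) × (0.06573−0.02790) + 51 = 49/0.04095 × 0.03783 + 51 ≈ 96.27 → 96.
AQIs: Site B=401, Site F=371, Site C=353, Site A=332, Site L=96. Site F (371) − Site B (401) = -30.

-30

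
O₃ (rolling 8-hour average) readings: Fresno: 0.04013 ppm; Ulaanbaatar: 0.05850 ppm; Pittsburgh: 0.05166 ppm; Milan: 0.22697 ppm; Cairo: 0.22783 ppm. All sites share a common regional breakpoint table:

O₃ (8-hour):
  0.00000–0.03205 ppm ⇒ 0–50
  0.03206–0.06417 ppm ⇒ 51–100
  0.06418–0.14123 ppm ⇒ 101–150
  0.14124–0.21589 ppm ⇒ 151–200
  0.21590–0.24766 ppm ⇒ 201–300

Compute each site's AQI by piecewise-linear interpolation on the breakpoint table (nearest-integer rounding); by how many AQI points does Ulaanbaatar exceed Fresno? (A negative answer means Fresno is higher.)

Fresno 0.04013: bracket 0.03206–0.06417 → index 51–100; slope 49/0.03211, offset 0.00807.
AQI = 51 + 49/0.03211·0.00807 ≈ 63.31 ⇒ 63.
Ulaanbaatar 0.05850: bracket 0.03206–0.06417 → index 51–100; slope 49/0.03211, offset 0.02644.
AQI = 51 + 49/0.03211·0.02644 ≈ 91.35 ⇒ 91.
Pittsburgh: row 0.03206–0.06417 (AQI 51–100). (100−51)·(0.05166−0.03206)/(0.06417−0.03206) + 51 = 49·0.01960/0.03211 + 51 ≈ 80.91 → 81.
Milan: 0.22697 lies in 0.21590–0.24766, so I_lo=201, I_hi=300, C_lo=0.21590, C_hi=0.24766.
(300−201)/(0.24766−0.21590) × (0.22697−0.21590) + 201 = 99/0.03176 × 0.01107 + 201 ≈ 235.51 → 236.
Cairo: row 0.21590–0.24766 (AQI 201–300). (300−201)·(0.22783−0.21590)/(0.24766−0.21590) + 201 = 99·0.01193/0.03176 + 201 ≈ 238.19 → 238.
AQIs: Fresno=63, Ulaanbaatar=91, Pittsburgh=81, Milan=236, Cairo=238. Ulaanbaatar (91) − Fresno (63) = 28.

28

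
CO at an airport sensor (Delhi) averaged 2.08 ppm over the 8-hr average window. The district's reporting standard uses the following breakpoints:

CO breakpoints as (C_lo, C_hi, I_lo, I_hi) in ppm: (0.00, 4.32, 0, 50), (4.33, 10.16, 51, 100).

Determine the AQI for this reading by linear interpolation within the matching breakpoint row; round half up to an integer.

24

CO 2.08: bracket 0.00–4.32 → index 0–50; slope 50/4.32, offset 2.08.
AQI = 0 + 50/4.32·2.08 ≈ 24.07 ⇒ 24.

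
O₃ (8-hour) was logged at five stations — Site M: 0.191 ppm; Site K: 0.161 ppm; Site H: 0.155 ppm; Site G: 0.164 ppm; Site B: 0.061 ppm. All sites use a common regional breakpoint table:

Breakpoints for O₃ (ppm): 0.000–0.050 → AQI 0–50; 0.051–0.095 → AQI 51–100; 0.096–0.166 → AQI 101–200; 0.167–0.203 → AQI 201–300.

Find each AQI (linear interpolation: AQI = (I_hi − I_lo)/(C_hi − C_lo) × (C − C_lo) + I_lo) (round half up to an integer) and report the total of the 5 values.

903

Site M: 0.191 ∈ [0.167, 0.203] ↔ index [201, 300].
201 + (0.191−0.167)·(300−201)/(0.203−0.167) = 201 + 0.024·99/0.036 ≈ 267.00, so AQI = 267.
Site K: 0.161 lies in 0.096–0.166, so I_lo=101, I_hi=200, C_lo=0.096, C_hi=0.166.
(200−101)/(0.166−0.096) × (0.161−0.096) + 101 = 99/0.070 × 0.065 + 101 ≈ 192.93 → 193.
Site H 0.155: bracket 0.096–0.166 → index 101–200; slope 99/0.070, offset 0.059.
AQI = 101 + 99/0.070·0.059 ≈ 184.44 ⇒ 184.
Site G: row 0.096–0.166 (AQI 101–200). (200−101)·(0.164−0.096)/(0.166−0.096) + 101 = 99·0.068/0.070 + 101 ≈ 197.17 → 197.
Site B: row 0.051–0.095 (AQI 51–100). (100−51)·(0.061−0.051)/(0.095−0.051) + 51 = 49·0.010/0.044 + 51 ≈ 62.14 → 62.
AQIs: Site M=267, Site K=193, Site H=184, Site G=197, Site B=62. Sum = 267 + 193 + 184 + 197 + 62 = 903.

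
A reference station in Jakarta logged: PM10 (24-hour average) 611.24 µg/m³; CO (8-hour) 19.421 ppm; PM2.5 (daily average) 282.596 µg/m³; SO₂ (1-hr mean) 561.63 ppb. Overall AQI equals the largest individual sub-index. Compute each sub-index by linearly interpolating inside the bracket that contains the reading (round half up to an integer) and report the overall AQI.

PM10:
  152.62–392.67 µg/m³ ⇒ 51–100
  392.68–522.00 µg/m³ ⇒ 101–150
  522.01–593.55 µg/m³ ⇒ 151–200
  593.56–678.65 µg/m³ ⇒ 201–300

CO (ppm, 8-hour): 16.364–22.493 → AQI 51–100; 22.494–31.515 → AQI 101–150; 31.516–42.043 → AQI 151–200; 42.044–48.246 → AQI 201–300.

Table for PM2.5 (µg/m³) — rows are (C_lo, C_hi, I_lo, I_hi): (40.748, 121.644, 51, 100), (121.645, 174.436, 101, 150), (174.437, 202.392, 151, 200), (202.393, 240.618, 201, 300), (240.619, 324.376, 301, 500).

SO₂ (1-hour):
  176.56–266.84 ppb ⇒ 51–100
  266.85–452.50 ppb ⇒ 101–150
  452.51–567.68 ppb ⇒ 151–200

PM10: 611.24 lies in 593.56–678.65, so I_lo=201, I_hi=300, C_lo=593.56, C_hi=678.65.
(300−201)/(678.65−593.56) × (611.24−593.56) + 201 = 99/85.09 × 17.68 + 201 ≈ 221.57 → 222.
CO: 19.421 lies in 16.364–22.493, so I_lo=51, I_hi=100, C_lo=16.364, C_hi=22.493.
(100−51)/(22.493−16.364) × (19.421−16.364) + 51 = 49/6.129 × 3.057 + 51 ≈ 75.44 → 75.
PM2.5: 282.596 ∈ [240.619, 324.376] ↔ index [301, 500].
301 + (282.596−240.619)·(500−301)/(324.376−240.619) = 301 + 41.977·199/83.757 ≈ 400.73, so AQI = 401.
SO₂: 561.63 lies in 452.51–567.68, so I_lo=151, I_hi=200, C_lo=452.51, C_hi=567.68.
(200−151)/(567.68−452.51) × (561.63−452.51) + 151 = 49/115.17 × 109.12 + 151 ≈ 197.43 → 197.
Sub-indices: PM10→222, CO→75, PM2.5→401, SO₂→197. Overall AQI = max = 401; dominant pollutant is PM2.5.

401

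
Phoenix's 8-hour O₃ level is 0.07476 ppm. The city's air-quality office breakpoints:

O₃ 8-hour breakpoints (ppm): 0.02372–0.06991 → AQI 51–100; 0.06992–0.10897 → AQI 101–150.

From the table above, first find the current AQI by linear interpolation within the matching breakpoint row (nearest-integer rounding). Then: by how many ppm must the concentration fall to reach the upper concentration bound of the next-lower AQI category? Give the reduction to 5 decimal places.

0.00485

O₃: 0.07476 lies in 0.06992–0.10897, so I_lo=101, I_hi=150, C_lo=0.06992, C_hi=0.10897.
(150−101)/(0.10897−0.06992) × (0.07476−0.06992) + 101 = 49/0.03905 × 0.00484 + 101 ≈ 107.07 → 107.
Current AQI 107 is in the Unhealthy for Sensitive Groups range (101–150). The next-lower category tops out at AQI 100, whose upper concentration bound is 0.06991 ppm.
Reduction needed = 0.07476 − 0.06991 = 0.00485 ppm.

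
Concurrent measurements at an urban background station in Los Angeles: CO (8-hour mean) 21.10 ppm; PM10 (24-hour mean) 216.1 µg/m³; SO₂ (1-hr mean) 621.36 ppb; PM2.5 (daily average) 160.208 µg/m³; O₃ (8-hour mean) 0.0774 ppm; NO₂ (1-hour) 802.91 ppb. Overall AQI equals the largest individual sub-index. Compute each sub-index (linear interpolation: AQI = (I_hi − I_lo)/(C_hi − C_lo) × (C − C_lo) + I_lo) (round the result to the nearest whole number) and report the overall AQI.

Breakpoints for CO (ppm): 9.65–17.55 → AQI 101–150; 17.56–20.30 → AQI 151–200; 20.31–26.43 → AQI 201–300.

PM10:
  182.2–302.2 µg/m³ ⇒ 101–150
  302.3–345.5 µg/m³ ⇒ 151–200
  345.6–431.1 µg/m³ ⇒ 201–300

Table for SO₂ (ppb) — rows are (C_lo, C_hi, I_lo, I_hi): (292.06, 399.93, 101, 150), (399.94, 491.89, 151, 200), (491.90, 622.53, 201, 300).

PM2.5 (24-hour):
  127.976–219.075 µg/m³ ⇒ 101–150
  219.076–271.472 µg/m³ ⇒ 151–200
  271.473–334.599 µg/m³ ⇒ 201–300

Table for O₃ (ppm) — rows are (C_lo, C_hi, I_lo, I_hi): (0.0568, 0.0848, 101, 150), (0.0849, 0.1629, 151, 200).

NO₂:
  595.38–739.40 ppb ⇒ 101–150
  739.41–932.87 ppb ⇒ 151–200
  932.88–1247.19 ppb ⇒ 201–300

CO: 21.10 ∈ [20.31, 26.43] ↔ index [201, 300].
201 + (21.10−20.31)·(300−201)/(26.43−20.31) = 201 + 0.79·99/6.12 ≈ 213.78, so AQI = 214.
PM10: 216.1 lies in 182.2–302.2, so I_lo=101, I_hi=150, C_lo=182.2, C_hi=302.2.
(150−101)/(302.2−182.2) × (216.1−182.2) + 101 = 49/120.0 × 33.9 + 101 ≈ 114.84 → 115.
SO₂: 621.36 ∈ [491.90, 622.53] ↔ index [201, 300].
201 + (621.36−491.90)·(300−201)/(622.53−491.90) = 201 + 129.46·99/130.63 ≈ 299.11, so AQI = 299.
PM2.5 160.208: bracket 127.976–219.075 → index 101–150; slope 49/91.099, offset 32.232.
AQI = 101 + 49/91.099·32.232 ≈ 118.34 ⇒ 118.
O₃: 0.0774 ∈ [0.0568, 0.0848] ↔ index [101, 150].
101 + (0.0774−0.0568)·(150−101)/(0.0848−0.0568) = 101 + 0.0206·49/0.0280 ≈ 137.05, so AQI = 137.
NO₂: row 739.41–932.87 (AQI 151–200). (200−151)·(802.91−739.41)/(932.87−739.41) + 151 = 49·63.50/193.46 + 151 ≈ 167.08 → 167.
Sub-indices: CO→214, PM10→115, SO₂→299, PM2.5→118, O₃→137, NO₂→167. Overall AQI = max = 299; dominant pollutant is SO₂.

299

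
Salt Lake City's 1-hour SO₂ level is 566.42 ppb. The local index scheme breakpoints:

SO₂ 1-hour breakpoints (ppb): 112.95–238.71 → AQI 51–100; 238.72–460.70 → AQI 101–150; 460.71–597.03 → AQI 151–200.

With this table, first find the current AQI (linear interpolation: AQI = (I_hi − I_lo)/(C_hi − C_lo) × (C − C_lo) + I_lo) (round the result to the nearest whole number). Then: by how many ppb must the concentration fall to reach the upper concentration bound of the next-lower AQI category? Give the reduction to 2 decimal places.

SO₂: row 460.71–597.03 (AQI 151–200). (200−151)·(566.42−460.71)/(597.03−460.71) + 151 = 49·105.71/136.32 + 151 ≈ 189.00 → 189.
Current AQI 189 is in the Unhealthy range (151–200). The next-lower category tops out at AQI 150, whose upper concentration bound is 460.70 ppb.
Reduction needed = 566.42 − 460.70 = 105.72 ppb.

105.72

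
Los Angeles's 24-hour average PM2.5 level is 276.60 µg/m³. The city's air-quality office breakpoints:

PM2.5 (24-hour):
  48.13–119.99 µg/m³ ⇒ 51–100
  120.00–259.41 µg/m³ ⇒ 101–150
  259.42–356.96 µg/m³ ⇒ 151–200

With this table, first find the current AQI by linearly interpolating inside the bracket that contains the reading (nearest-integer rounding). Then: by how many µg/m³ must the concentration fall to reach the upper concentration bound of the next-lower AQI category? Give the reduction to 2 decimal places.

17.19

PM2.5: 276.60 ∈ [259.42, 356.96] ↔ index [151, 200].
151 + (276.60−259.42)·(200−151)/(356.96−259.42) = 151 + 17.18·49/97.54 ≈ 159.63, so AQI = 160.
Current AQI 160 is in the Unhealthy range (151–200). The next-lower category tops out at AQI 150, whose upper concentration bound is 259.41 µg/m³.
Reduction needed = 276.60 − 259.41 = 17.19 µg/m³.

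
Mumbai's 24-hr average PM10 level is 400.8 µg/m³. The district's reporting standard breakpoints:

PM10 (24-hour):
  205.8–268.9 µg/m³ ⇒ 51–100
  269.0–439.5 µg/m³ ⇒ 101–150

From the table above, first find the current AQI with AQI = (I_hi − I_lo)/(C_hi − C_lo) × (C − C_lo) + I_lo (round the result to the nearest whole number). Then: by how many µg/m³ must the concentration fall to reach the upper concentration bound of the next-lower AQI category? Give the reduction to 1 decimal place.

131.9

PM10: row 269.0–439.5 (AQI 101–150). (150−101)·(400.8−269.0)/(439.5−269.0) + 101 = 49·131.8/170.5 + 101 ≈ 138.88 → 139.
Current AQI 139 is in the Unhealthy for Sensitive Groups range (101–150). The next-lower category tops out at AQI 100, whose upper concentration bound is 268.9 µg/m³.
Reduction needed = 400.8 − 268.9 = 131.9 µg/m³.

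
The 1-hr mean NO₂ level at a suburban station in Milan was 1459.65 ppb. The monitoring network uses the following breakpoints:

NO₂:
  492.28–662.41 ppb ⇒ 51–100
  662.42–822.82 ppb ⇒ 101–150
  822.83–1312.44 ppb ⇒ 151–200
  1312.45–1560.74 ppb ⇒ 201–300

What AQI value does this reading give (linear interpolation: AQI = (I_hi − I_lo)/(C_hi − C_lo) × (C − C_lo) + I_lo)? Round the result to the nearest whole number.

260

NO₂: 1459.65 lies in 1312.45–1560.74, so I_lo=201, I_hi=300, C_lo=1312.45, C_hi=1560.74.
(300−201)/(1560.74−1312.45) × (1459.65−1312.45) + 201 = 99/248.29 × 147.20 + 201 ≈ 259.69 → 260.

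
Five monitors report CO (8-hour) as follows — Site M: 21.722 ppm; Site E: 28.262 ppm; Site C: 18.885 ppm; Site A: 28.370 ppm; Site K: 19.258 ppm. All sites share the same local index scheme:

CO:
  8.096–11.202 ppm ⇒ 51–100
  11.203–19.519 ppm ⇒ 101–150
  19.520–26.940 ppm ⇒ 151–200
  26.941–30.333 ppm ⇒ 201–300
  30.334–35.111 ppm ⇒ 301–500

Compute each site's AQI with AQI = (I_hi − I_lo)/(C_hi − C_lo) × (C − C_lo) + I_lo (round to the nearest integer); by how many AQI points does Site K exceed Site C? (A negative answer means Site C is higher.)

2

Site M: row 19.520–26.940 (AQI 151–200). (200−151)·(21.722−19.520)/(26.940−19.520) + 151 = 49·2.202/7.420 + 151 ≈ 165.54 → 166.
Site E: 28.262 lies in 26.941–30.333, so I_lo=201, I_hi=300, C_lo=26.941, C_hi=30.333.
(300−201)/(30.333−26.941) × (28.262−26.941) + 201 = 99/3.392 × 1.321 + 201 ≈ 239.56 → 240.
Site C: 18.885 ∈ [11.203, 19.519] ↔ index [101, 150].
101 + (18.885−11.203)·(150−101)/(19.519−11.203) = 101 + 7.682·49/8.316 ≈ 146.26, so AQI = 146.
Site A: 28.370 lies in 26.941–30.333, so I_lo=201, I_hi=300, C_lo=26.941, C_hi=30.333.
(300−201)/(30.333−26.941) × (28.370−26.941) + 201 = 99/3.392 × 1.429 + 201 ≈ 242.71 → 243.
Site K: 19.258 ∈ [11.203, 19.519] ↔ index [101, 150].
101 + (19.258−11.203)·(150−101)/(19.519−11.203) = 101 + 8.055·49/8.316 ≈ 148.46, so AQI = 148.
AQIs: Site M=166, Site E=240, Site C=146, Site A=243, Site K=148. Site K (148) − Site C (146) = 2.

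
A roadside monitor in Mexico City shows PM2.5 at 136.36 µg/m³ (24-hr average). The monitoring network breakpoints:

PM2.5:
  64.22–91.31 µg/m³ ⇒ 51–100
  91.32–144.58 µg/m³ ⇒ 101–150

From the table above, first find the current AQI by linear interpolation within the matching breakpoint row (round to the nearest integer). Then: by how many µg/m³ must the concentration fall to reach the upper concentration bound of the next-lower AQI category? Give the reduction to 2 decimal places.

PM2.5 136.36: bracket 91.32–144.58 → index 101–150; slope 49/53.26, offset 45.04.
AQI = 101 + 49/53.26·45.04 ≈ 142.44 ⇒ 142.
Current AQI 142 is in the Unhealthy for Sensitive Groups range (101–150). The next-lower category tops out at AQI 100, whose upper concentration bound is 91.31 µg/m³.
Reduction needed = 136.36 − 91.31 = 45.05 µg/m³.

45.05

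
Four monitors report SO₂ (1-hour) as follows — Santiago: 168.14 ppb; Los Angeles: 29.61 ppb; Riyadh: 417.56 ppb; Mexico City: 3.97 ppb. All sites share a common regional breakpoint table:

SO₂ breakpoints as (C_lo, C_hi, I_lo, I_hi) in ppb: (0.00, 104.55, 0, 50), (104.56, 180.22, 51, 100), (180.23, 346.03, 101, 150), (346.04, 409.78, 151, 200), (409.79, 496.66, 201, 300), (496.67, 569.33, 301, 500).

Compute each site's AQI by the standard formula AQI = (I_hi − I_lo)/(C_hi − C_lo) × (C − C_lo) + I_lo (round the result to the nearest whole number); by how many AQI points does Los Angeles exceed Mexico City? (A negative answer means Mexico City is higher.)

Santiago: 168.14 lies in 104.56–180.22, so I_lo=51, I_hi=100, C_lo=104.56, C_hi=180.22.
(100−51)/(180.22−104.56) × (168.14−104.56) + 51 = 49/75.66 × 63.58 + 51 ≈ 92.18 → 92.
Los Angeles 29.61: bracket 0.00–104.55 → index 0–50; slope 50/104.55, offset 29.61.
AQI = 0 + 50/104.55·29.61 ≈ 14.16 ⇒ 14.
Riyadh: 417.56 lies in 409.79–496.66, so I_lo=201, I_hi=300, C_lo=409.79, C_hi=496.66.
(300−201)/(496.66−409.79) × (417.56−409.79) + 201 = 99/86.87 × 7.77 + 201 ≈ 209.85 → 210.
Mexico City 3.97: bracket 0.00–104.55 → index 0–50; slope 50/104.55, offset 3.97.
AQI = 0 + 50/104.55·3.97 ≈ 1.90 ⇒ 2.
AQIs: Santiago=92, Los Angeles=14, Riyadh=210, Mexico City=2. Los Angeles (14) − Mexico City (2) = 12.

12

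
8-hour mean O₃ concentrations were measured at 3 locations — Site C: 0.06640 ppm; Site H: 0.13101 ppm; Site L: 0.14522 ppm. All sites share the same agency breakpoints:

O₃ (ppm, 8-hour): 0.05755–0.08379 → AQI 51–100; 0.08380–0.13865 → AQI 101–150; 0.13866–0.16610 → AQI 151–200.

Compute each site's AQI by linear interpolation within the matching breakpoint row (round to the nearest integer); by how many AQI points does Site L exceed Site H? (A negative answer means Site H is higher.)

20

Site C: 0.06640 ∈ [0.05755, 0.08379] ↔ index [51, 100].
51 + (0.06640−0.05755)·(100−51)/(0.08379−0.05755) = 51 + 0.00885·49/0.02624 ≈ 67.53, so AQI = 68.
Site H: 0.13101 lies in 0.08380–0.13865, so I_lo=101, I_hi=150, C_lo=0.08380, C_hi=0.13865.
(150−101)/(0.13865−0.08380) × (0.13101−0.08380) + 101 = 49/0.05485 × 0.04721 + 101 ≈ 143.17 → 143.
Site L: row 0.13866–0.16610 (AQI 151–200). (200−151)·(0.14522−0.13866)/(0.16610−0.13866) + 151 = 49·0.00656/0.02744 + 151 ≈ 162.71 → 163.
AQIs: Site C=68, Site H=143, Site L=163. Site L (163) − Site H (143) = 20.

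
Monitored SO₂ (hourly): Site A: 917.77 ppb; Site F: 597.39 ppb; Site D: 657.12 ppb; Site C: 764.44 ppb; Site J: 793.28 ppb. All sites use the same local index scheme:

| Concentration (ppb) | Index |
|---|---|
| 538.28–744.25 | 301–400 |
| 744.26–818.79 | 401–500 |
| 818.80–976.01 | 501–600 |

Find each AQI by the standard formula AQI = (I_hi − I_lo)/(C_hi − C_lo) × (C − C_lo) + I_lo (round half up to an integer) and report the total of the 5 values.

Site A: 917.77 lies in 818.80–976.01, so I_lo=501, I_hi=600, C_lo=818.80, C_hi=976.01.
(600−501)/(976.01−818.80) × (917.77−818.80) + 501 = 99/157.21 × 98.97 + 501 ≈ 563.32 → 563.
Site F: row 538.28–744.25 (AQI 301–400). (400−301)·(597.39−538.28)/(744.25−538.28) + 301 = 99·59.11/205.97 + 301 ≈ 329.41 → 329.
Site D 657.12: bracket 538.28–744.25 → index 301–400; slope 99/205.97, offset 118.84.
AQI = 301 + 99/205.97·118.84 ≈ 358.12 ⇒ 358.
Site C: 764.44 lies in 744.26–818.79, so I_lo=401, I_hi=500, C_lo=744.26, C_hi=818.79.
(500−401)/(818.79−744.26) × (764.44−744.26) + 401 = 99/74.53 × 20.18 + 401 ≈ 427.81 → 428.
Site J: 793.28 lies in 744.26–818.79, so I_lo=401, I_hi=500, C_lo=744.26, C_hi=818.79.
(500−401)/(818.79−744.26) × (793.28−744.26) + 401 = 99/74.53 × 49.02 + 401 ≈ 466.11 → 466.
AQIs: Site A=563, Site F=329, Site D=358, Site C=428, Site J=466. Sum = 563 + 329 + 358 + 428 + 466 = 2144.

2144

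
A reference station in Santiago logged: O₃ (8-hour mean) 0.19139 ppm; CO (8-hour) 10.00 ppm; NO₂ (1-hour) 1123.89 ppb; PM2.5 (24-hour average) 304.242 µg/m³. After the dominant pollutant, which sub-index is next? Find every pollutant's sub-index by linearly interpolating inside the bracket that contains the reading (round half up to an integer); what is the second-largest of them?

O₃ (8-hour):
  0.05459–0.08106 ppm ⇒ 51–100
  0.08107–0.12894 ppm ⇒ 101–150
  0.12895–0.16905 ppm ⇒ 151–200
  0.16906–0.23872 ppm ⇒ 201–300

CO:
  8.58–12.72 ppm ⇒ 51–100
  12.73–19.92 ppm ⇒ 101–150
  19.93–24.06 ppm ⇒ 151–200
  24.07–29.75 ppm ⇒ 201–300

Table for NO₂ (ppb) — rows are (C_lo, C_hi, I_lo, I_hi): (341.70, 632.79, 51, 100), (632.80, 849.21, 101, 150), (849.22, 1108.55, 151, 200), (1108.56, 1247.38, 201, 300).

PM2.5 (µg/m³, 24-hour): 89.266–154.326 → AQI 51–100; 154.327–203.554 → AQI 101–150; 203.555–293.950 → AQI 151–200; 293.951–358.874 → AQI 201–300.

O₃ 0.19139: bracket 0.16906–0.23872 → index 201–300; slope 99/0.06966, offset 0.02233.
AQI = 201 + 99/0.06966·0.02233 ≈ 232.74 ⇒ 233.
CO: row 8.58–12.72 (AQI 51–100). (100−51)·(10.00−8.58)/(12.72−8.58) + 51 = 49·1.42/4.14 + 51 ≈ 67.81 → 68.
NO₂: 1123.89 lies in 1108.56–1247.38, so I_lo=201, I_hi=300, C_lo=1108.56, C_hi=1247.38.
(300−201)/(1247.38−1108.56) × (1123.89−1108.56) + 201 = 99/138.82 × 15.33 + 201 ≈ 211.93 → 212.
PM2.5: 304.242 ∈ [293.951, 358.874] ↔ index [201, 300].
201 + (304.242−293.951)·(300−201)/(358.874−293.951) = 201 + 10.291·99/64.923 ≈ 216.69, so AQI = 217.
Sub-indices: O₃→233, CO→68, NO₂→212, PM2.5→217. Ranked high→low: 233, 217, 212, 68. Second-highest sub-index = 217.

217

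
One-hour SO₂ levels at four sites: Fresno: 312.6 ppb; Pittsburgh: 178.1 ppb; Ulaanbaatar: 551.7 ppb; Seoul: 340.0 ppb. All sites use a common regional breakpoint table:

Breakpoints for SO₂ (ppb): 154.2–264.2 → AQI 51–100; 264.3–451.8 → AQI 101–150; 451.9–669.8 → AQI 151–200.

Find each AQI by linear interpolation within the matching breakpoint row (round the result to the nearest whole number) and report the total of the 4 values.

Fresno: 312.6 lies in 264.3–451.8, so I_lo=101, I_hi=150, C_lo=264.3, C_hi=451.8.
(150−101)/(451.8−264.3) × (312.6−264.3) + 101 = 49/187.5 × 48.3 + 101 ≈ 113.62 → 114.
Pittsburgh: 178.1 lies in 154.2–264.2, so I_lo=51, I_hi=100, C_lo=154.2, C_hi=264.2.
(100−51)/(264.2−154.2) × (178.1−154.2) + 51 = 49/110.0 × 23.9 + 51 ≈ 61.65 → 62.
Ulaanbaatar: row 451.9–669.8 (AQI 151–200). (200−151)·(551.7−451.9)/(669.8−451.9) + 151 = 49·99.8/217.9 + 151 ≈ 173.44 → 173.
Seoul: 340.0 lies in 264.3–451.8, so I_lo=101, I_hi=150, C_lo=264.3, C_hi=451.8.
(150−101)/(451.8−264.3) × (340.0−264.3) + 101 = 49/187.5 × 75.7 + 101 ≈ 120.78 → 121.
AQIs: Fresno=114, Pittsburgh=62, Ulaanbaatar=173, Seoul=121. Sum = 114 + 62 + 173 + 121 = 470.

470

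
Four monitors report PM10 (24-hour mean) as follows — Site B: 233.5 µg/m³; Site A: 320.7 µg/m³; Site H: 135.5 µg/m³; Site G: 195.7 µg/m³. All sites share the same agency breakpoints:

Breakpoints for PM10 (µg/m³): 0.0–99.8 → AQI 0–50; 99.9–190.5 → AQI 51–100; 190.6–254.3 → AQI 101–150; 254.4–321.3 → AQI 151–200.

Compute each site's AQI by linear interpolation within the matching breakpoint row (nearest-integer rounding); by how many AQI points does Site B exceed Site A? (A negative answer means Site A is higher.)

Site B: row 190.6–254.3 (AQI 101–150). (150−101)·(233.5−190.6)/(254.3−190.6) + 101 = 49·42.9/63.7 + 101 ≈ 134.00 → 134.
Site A: row 254.4–321.3 (AQI 151–200). (200−151)·(320.7−254.4)/(321.3−254.4) + 151 = 49·66.3/66.9 + 151 ≈ 199.56 → 200.
Site H: 135.5 lies in 99.9–190.5, so I_lo=51, I_hi=100, C_lo=99.9, C_hi=190.5.
(100−51)/(190.5−99.9) × (135.5−99.9) + 51 = 49/90.6 × 35.6 + 51 ≈ 70.25 → 70.
Site G: row 190.6–254.3 (AQI 101–150). (150−101)·(195.7−190.6)/(254.3−190.6) + 101 = 49·5.1/63.7 + 101 ≈ 104.92 → 105.
AQIs: Site B=134, Site A=200, Site H=70, Site G=105. Site B (134) − Site A (200) = -66.

-66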